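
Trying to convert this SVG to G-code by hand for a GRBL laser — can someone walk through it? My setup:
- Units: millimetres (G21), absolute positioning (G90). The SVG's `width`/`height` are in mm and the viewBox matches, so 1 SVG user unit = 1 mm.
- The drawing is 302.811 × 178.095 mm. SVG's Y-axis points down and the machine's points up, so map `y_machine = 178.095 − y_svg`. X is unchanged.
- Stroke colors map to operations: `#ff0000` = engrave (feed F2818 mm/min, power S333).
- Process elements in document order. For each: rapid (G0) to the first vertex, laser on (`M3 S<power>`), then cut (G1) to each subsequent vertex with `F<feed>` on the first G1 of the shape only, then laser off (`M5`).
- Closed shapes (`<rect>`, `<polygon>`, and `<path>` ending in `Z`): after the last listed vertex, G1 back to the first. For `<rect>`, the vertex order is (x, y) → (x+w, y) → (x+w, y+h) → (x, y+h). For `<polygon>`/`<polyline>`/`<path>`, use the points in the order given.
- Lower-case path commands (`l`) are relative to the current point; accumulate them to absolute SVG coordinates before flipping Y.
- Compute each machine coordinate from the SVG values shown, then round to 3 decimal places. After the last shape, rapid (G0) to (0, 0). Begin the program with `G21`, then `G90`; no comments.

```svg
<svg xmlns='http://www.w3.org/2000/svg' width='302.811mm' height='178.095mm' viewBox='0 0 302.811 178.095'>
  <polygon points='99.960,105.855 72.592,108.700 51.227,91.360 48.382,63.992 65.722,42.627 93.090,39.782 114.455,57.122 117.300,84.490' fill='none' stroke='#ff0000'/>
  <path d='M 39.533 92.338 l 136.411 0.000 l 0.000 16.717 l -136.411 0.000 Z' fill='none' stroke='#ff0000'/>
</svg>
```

viewBox `0 0 302.811 178.095` with mm width/height → 1 unit = 1 mm. Flip: y_m = 178.095 − y_svg.

**Shape 1** — `<polygon>` regular polygon, stroke `#ff0000` → engrave (S333, F2818). Machine vertices: (99.960,72.240) → (72.592,69.395) → (51.227,86.735) → (48.382,114.103) → (65.722,135.468) → (93.090,138.313) → (114.455,120.973) → (117.300,93.605) → (99.960,72.240). Closed: final G1 returns to the first vertex.

**Shape 2** — `<path>` rectangle, stroke `#ff0000` → engrave (S333, F2818). Machine vertices: (39.533,85.757) → (175.944,85.757) → (175.944,69.040) → (39.533,69.040) → (39.533,85.757). Closed: final G1 returns to the first vertex.

G21
G90
G0 X99.960 Y72.240
M3 S333
G1 X72.592 Y69.395 F2818
G1 X51.227 Y86.735
G1 X48.382 Y114.103
G1 X65.722 Y135.468
G1 X93.090 Y138.313
G1 X114.455 Y120.973
G1 X117.300 Y93.605
G1 X99.960 Y72.240
M5
G0 X39.533 Y85.757
M3 S333
G1 X175.944 Y85.757 F2818
G1 X175.944 Y69.040
G1 X39.533 Y69.040
G1 X39.533 Y85.757
M5
G0 X0.000 Y0.000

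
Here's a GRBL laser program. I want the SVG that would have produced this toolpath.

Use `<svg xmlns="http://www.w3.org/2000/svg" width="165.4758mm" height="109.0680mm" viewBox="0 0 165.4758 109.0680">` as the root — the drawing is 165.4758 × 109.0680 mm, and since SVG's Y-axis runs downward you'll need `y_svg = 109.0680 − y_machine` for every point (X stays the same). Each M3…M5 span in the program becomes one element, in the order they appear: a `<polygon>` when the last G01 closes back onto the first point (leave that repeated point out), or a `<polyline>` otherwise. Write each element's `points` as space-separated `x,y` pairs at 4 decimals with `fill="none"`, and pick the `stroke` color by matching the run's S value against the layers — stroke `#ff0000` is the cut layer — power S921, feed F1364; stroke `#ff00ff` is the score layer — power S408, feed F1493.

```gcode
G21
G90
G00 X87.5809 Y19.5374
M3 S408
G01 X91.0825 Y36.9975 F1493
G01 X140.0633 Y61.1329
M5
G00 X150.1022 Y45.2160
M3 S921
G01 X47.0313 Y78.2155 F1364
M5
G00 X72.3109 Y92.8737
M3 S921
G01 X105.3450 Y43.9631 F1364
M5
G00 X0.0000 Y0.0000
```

Each laser-on run becomes one SVG element. Flip Y back into SVG space with y_svg = 109.0680 − y_machine.

Run 1: power S408 maps to stroke `#ff00ff` (score). The run is open, so emit a `<polyline>` with points (Y-flipped): 87.5809,89.5306 91.0825,72.0705 140.0633,47.9351.

Run 2: S921 ⇒ cut layer `#ff0000`. The run is open, so emit a `<polyline>` with points (Y-flipped): 150.1022,63.8520 47.0313,30.8525.

Run 3: the run's S921 means `#ff0000` (cut). The run is open, so emit a `<polyline>` with points (Y-flipped): 72.3109,16.1943 105.3450,65.1049.

<svg xmlns="http://www.w3.org/2000/svg" width="165.4758mm" height="109.0680mm" viewBox="0 0 165.4758 109.0680">
  <polyline points="87.5809,89.5306 91.0825,72.0705 140.0633,47.9351" fill="none" stroke="#ff00ff"/>
  <polyline points="150.1022,63.8520 47.0313,30.8525" fill="none" stroke="#ff0000"/>
  <polyline points="72.3109,16.1943 105.3450,65.1049" fill="none" stroke="#ff0000"/>
</svg>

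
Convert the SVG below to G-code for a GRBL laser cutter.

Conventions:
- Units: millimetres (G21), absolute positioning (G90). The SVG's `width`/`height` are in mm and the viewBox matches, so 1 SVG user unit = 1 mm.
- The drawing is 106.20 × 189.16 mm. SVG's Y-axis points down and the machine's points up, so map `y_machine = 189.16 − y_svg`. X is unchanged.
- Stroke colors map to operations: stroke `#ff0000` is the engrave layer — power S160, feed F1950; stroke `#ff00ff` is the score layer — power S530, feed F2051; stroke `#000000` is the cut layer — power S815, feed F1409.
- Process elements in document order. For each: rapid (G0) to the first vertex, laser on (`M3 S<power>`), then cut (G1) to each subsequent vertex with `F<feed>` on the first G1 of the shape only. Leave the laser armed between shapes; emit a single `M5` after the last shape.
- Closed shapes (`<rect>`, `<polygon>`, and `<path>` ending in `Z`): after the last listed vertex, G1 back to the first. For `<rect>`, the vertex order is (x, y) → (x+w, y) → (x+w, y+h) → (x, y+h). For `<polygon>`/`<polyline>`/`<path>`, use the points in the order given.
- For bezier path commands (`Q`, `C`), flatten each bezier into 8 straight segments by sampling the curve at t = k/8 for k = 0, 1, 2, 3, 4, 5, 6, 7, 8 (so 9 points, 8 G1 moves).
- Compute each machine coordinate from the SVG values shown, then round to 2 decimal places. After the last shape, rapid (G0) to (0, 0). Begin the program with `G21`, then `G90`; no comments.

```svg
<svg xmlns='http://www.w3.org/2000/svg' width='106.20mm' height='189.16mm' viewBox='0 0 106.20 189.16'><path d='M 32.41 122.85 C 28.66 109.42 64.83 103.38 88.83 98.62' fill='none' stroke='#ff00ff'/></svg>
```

Since the viewBox matches the mm dimensions, user units are millimetres directly. The only transform is the Y-flip y_m = 189.16 − y_svg.

Shape 1 is a cubic bezier drawn with `<path>`. Its stroke #ff00ff means score at S530, F2051. After flipping Y the toolpath is (32.41,66.31) → (32.77,71.01) → (36.27,75.09) → (42.29,78.62) → (50.21,81.68) → (59.44,84.32) → (69.36,86.63) → (79.36,88.68) → (88.83,90.54).

G21
G90
G0 X32.41 Y66.31
M3 S530
G1 X32.77 Y71.01 F2051
G1 X36.27 Y75.09
G1 X42.29 Y78.62
G1 X50.21 Y81.68
G1 X59.44 Y84.32
G1 X69.36 Y86.63
G1 X79.36 Y88.68
G1 X88.83 Y90.54
M5
G0 X0.00 Y0.00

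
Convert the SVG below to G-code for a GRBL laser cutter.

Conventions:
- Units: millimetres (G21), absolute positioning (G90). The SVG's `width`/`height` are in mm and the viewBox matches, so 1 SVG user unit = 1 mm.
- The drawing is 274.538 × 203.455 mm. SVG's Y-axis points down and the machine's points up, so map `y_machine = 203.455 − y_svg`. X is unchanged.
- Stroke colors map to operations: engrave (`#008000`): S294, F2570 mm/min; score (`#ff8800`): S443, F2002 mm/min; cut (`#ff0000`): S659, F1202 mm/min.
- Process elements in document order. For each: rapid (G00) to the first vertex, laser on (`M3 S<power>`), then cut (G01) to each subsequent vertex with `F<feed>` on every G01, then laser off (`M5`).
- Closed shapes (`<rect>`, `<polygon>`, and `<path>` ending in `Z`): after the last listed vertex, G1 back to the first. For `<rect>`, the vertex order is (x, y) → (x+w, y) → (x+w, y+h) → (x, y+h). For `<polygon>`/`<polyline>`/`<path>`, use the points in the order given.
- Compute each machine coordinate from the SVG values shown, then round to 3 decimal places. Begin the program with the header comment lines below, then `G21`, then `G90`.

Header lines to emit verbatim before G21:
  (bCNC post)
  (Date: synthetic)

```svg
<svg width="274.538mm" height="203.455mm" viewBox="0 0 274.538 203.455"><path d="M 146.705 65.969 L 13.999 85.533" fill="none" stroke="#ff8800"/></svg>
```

(bCNC post)
(Date: synthetic)
G21
G90
G00 X146.705 Y137.486
M3 S443
G01 X13.999 Y117.922 F2002
M5

viewBox `0 0 274.538 203.455` with mm width/height → 1 unit = 1 mm. Flip: y_m = 203.455 − y_svg.

**Shape 1** — `<path>` line segment, stroke `#ff8800` → score (S443, F2002). Machine vertices: (146.705,137.486) → (13.999,117.922). Open path.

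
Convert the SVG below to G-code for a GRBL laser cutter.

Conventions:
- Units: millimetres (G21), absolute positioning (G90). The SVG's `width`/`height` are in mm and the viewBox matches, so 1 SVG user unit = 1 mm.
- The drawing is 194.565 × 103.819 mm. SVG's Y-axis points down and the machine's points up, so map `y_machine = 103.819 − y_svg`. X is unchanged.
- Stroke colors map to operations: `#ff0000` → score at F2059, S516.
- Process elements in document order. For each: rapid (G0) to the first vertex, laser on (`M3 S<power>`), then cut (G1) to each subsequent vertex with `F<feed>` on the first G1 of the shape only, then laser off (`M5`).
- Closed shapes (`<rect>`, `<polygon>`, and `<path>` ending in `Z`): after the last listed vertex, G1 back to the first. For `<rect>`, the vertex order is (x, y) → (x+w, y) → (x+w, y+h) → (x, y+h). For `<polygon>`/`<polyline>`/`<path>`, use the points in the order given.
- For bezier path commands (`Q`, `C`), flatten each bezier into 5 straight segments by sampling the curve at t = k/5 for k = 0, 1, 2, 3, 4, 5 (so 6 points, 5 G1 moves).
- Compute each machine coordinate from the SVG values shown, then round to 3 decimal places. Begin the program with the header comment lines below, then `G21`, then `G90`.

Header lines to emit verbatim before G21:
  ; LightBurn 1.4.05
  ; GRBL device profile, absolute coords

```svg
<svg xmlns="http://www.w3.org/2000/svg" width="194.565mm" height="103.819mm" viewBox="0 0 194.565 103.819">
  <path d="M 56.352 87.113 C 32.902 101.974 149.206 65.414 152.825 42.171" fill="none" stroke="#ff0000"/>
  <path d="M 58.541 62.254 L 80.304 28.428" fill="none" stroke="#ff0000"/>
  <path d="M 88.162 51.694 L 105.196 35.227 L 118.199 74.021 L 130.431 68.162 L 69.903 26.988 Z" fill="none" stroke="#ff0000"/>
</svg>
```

viewBox `0 0 194.565 103.819` with mm width/height → 1 unit = 1 mm. Flip: y_m = 103.819 − y_svg.

**Shape 1** — `<path>` cubic bezier, stroke `#ff0000` → score (S516, F2059). Control points (SVG): P0=(56.352,87.113), P1=(32.902,101.974), P2=(149.206,65.414), P3=(152.825,42.171); sampled at t=k/5. Machine vertices: (56.352,16.706) → (57.033,13.442) → (79.138,19.412) → (110.549,31.507) → (139.151,46.622) → (152.825,61.648). Open path.

**Shape 2** — `<path>` line segment, stroke `#ff0000` → score (S516, F2059). Machine vertices: (58.541,41.565) → (80.304,75.391). Open path.

**Shape 3** — `<path>` closed polygon, stroke `#ff0000` → score (S516, F2059). Machine vertices: (88.162,52.125) → (105.196,68.592) → (118.199,29.798) → (130.431,35.657) → (69.903,76.831) → (88.162,52.125). Closed: final G1 returns to the first vertex.

; LightBurn 1.4.05
; GRBL device profile, absolute coords
G21
G90
G0 X56.352 Y16.706
M3 S516
G1 X57.033 Y13.442 F2059
G1 X79.138 Y19.412
G1 X110.549 Y31.507
G1 X139.151 Y46.622
G1 X152.825 Y61.648
M5
G0 X58.541 Y41.565
M3 S516
G1 X80.304 Y75.391 F2059
M5
G0 X88.162 Y52.125
M3 S516
G1 X105.196 Y68.592 F2059
G1 X118.199 Y29.798
G1 X130.431 Y35.657
G1 X69.903 Y76.831
G1 X88.162 Y52.125
M5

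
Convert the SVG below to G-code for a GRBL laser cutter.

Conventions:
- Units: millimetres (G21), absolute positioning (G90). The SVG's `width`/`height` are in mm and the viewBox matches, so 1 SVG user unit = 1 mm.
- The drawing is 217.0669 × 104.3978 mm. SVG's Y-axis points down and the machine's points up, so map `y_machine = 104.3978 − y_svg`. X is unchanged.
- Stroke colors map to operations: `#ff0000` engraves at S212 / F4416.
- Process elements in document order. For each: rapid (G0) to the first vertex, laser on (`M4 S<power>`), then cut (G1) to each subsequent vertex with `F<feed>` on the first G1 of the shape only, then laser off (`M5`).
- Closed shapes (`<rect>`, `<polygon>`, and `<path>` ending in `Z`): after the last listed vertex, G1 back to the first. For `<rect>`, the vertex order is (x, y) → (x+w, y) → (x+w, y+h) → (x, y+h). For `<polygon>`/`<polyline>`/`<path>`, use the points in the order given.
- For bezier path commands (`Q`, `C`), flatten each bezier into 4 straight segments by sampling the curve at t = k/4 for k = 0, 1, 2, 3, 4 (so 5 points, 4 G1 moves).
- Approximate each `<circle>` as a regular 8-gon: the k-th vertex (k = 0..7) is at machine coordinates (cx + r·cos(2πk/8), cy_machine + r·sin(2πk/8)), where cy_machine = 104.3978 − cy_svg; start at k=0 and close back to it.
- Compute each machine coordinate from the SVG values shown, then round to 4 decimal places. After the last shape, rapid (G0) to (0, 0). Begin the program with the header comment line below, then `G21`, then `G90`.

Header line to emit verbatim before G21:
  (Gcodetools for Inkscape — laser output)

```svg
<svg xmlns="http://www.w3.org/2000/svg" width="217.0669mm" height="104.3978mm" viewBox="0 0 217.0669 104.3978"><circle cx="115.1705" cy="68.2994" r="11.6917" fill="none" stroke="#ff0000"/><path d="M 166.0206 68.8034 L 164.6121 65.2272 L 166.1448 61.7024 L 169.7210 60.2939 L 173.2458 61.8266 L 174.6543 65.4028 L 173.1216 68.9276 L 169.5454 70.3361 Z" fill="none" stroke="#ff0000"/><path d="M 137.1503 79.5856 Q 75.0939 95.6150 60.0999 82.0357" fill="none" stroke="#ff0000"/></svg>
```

(Gcodetools for Inkscape — laser output)
G21
G90
G0 X126.8622 Y36.0984
M4 S212
G1 X123.4378 Y44.3657 F4416
G1 X115.1705 Y47.7901
G1 X106.9032 Y44.3657
G1 X103.4788 Y36.0984
G1 X106.9032 Y27.8311
G1 X115.1705 Y24.4067
G1 X123.4378 Y27.8311
G1 X126.8622 Y36.0984
M5
G0 X166.0206 Y35.5944
M4 S212
G1 X164.6121 Y39.1706 F4416
G1 X166.1448 Y42.6954
G1 X169.7210 Y44.1039
G1 X173.2458 Y42.5712
G1 X174.6543 Y38.9950
G1 X173.1216 Y35.4702
G1 X169.5454 Y34.0617
G1 X166.0206 Y35.5944
M5
G0 X137.1503 Y24.8122
M4 S212
G1 X109.0635 Y18.6480 F4416
G1 X86.8595 Y16.1850
G1 X70.5383 Y17.4230
G1 X60.0999 Y22.3621
M5
G0 X0.0000 Y0.0000

Since the viewBox matches the mm dimensions, user units are millimetres directly. The only transform is the Y-flip y_m = 104.3978 − y_svg.

Shape 1 is a circle drawn with `<circle>`. Its stroke #ff0000 means engrave at S212, F4416. After flipping Y the toolpath is (126.8622,36.0984) → (123.4378,44.3657) → (115.1705,47.7901) → (106.9032,44.3657) → (103.4788,36.0984) → (106.9032,27.8311) → (115.1705,24.4067) → (123.4378,27.8311) → (126.8622,36.0984), returning to the start.

Shape 2 is a regular polygon drawn with `<path>`. Its stroke #ff0000 means engrave at S212, F4416. After flipping Y the toolpath is (166.0206,35.5944) → (164.6121,39.1706) → (166.1448,42.6954) → (169.7210,44.1039) → (173.2458,42.5712) → (174.6543,38.9950) → (173.1216,35.4702) → (169.5454,34.0617) → (166.0206,35.5944), returning to the start.

Shape 3 is a quadratic bezier drawn with `<path>`. Its stroke #ff0000 means engrave at S212, F4416. After flipping Y the toolpath is (137.1503,24.8122) → (109.0635,18.6480) → (86.8595,16.1850) → (70.5383,17.4230) → (60.0999,22.3621).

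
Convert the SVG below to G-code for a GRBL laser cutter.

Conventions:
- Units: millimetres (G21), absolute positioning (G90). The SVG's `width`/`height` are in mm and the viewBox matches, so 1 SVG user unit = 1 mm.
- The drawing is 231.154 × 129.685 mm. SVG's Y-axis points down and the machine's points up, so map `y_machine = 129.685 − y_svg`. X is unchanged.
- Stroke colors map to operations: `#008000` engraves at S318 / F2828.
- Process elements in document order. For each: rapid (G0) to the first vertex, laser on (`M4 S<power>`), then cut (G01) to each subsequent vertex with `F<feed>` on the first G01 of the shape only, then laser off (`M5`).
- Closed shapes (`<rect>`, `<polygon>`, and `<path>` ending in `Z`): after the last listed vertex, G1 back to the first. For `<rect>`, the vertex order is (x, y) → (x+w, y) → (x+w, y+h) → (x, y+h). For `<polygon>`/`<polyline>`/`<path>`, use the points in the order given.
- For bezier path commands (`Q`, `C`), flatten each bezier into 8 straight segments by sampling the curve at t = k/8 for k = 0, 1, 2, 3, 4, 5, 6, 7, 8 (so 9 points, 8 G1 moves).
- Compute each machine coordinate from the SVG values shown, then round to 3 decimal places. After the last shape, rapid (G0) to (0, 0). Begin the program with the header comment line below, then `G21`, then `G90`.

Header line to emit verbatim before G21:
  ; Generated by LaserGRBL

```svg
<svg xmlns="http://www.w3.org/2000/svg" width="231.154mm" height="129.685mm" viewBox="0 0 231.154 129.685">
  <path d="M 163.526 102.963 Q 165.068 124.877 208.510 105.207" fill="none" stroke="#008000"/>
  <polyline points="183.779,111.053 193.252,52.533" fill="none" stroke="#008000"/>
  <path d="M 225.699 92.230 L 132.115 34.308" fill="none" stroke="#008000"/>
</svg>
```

1 u = 1 mm; y_m = 129.685 − y.

[1] `<path>` quadratic bezier, #008000→engrave S318 F2828: (163.526,26.722) → (164.566,21.893) → (166.916,18.364) → (170.575,16.134) → (175.543,15.204) → (181.821,15.573) → (189.408,17.242) → (198.304,20.210) → (208.510,24.478)

[2] `<polyline>` line segment, #008000→engrave S318 F2828: (183.779,18.632) → (193.252,77.152)

[3] `<path>` line segment, #008000→engrave S318 F2828: (225.699,37.455) → (132.115,95.377)

; Generated by LaserGRBL
G21
G90
G0 X163.526 Y26.722
M4 S318
G01 X164.566 Y21.893 F2828
G01 X166.916 Y18.364
G01 X170.575 Y16.134
G01 X175.543 Y15.204
G01 X181.821 Y15.573
G01 X189.408 Y17.242
G01 X198.304 Y20.210
G01 X208.510 Y24.478
M5
G0 X183.779 Y18.632
M4 S318
G01 X193.252 Y77.152 F2828
M5
G0 X225.699 Y37.455
M4 S318
G01 X132.115 Y95.377 F2828
M5
G0 X0.000 Y0.000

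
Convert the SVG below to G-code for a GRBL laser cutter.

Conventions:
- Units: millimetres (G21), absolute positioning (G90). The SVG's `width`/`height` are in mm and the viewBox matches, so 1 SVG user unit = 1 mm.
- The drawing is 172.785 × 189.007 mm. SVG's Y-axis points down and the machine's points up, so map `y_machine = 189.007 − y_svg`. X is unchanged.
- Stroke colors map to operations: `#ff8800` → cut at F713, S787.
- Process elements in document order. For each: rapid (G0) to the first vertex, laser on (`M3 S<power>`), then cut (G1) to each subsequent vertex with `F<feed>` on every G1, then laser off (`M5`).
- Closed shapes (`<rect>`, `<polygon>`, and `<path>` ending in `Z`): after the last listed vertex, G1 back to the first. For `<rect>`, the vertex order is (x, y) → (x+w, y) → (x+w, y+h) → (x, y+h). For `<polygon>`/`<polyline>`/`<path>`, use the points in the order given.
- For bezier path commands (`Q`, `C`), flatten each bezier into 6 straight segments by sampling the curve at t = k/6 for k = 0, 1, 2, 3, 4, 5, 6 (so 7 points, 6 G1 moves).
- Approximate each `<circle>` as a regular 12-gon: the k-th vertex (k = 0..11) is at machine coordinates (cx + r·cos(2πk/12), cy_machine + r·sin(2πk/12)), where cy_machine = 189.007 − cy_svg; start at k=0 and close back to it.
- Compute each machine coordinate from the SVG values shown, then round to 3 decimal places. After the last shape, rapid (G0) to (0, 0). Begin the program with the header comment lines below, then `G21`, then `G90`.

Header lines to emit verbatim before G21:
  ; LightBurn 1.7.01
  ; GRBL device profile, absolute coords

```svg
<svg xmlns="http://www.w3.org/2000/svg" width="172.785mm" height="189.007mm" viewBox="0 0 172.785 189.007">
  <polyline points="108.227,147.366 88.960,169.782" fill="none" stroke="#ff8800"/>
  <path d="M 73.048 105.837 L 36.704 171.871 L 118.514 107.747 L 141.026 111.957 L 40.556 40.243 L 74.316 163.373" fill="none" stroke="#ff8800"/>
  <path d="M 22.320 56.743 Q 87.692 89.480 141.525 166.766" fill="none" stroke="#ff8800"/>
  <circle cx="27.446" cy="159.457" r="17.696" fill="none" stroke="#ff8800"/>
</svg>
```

; LightBurn 1.7.01
; GRBL device profile, absolute coords
G21
G90
G0 X108.227 Y41.641
M3 S787
G1 X88.960 Y19.225 F713
M5
G0 X73.048 Y83.170
M3 S787
G1 X36.704 Y17.136 F713
G1 X118.514 Y81.260 F713
G1 X141.026 Y77.050 F713
G1 X40.556 Y148.764 F713
G1 X74.316 Y25.634 F713
M5
G0 X22.320 Y132.264
M3 S787
G1 X43.790 Y120.114 F713
G1 X64.619 Y105.489 F713
G1 X84.807 Y88.390 F713
G1 X104.354 Y68.815 F713
G1 X123.260 Y46.766 F713
G1 X141.525 Y22.241 F713
M5
G0 X45.142 Y29.550
M3 S787
G1 X42.771 Y38.398 F713
G1 X36.294 Y44.875 F713
G1 X27.446 Y47.246 F713
G1 X18.598 Y44.875 F713
G1 X12.121 Y38.398 F713
G1 X9.750 Y29.550 F713
G1 X12.121 Y20.702 F713
G1 X18.598 Y14.225 F713
G1 X27.446 Y11.854 F713
G1 X36.294 Y14.225 F713
G1 X42.771 Y20.702 F713
G1 X45.142 Y29.550 F713
M5
G0 X0.000 Y0.000

viewBox `0 0 172.785 189.007` with mm width/height → 1 unit = 1 mm. Flip: y_m = 189.007 − y_svg.

**Shape 1** — `<polyline>` line segment, stroke `#ff8800` → cut (S787, F713). Machine vertices: (108.227,41.641) → (88.960,19.225). Open path.

**Shape 2** — `<path>` open polyline, stroke `#ff8800` → cut (S787, F713). Machine vertices: (73.048,83.170) → (36.704,17.136) → (118.514,81.260) → (141.026,77.050) → (40.556,148.764) → (74.316,25.634). Open path.

**Shape 3** — `<path>` quadratic bezier, stroke `#ff8800` → cut (S787, F713). Control points (SVG): P0=(22.320,56.743), P1=(87.692,89.480), P2=(141.525,166.766); sampled at t=k/6. Machine vertices: (22.320,132.264) → (43.790,120.114) → (64.619,105.489) → (84.807,88.390) → (104.354,68.815) → (123.260,46.766) → (141.525,22.241). Open path.

**Shape 4** — `<circle>` circle, stroke `#ff8800` → cut (S787, F713). Machine vertices: (45.142,29.550) → (42.771,38.398) → (36.294,44.875) → (27.446,47.246) → (18.598,44.875) → (12.121,38.398) → (9.750,29.550) → (12.121,20.702) → (18.598,14.225) → (27.446,11.854) → (36.294,14.225) → (42.771,20.702) → (45.142,29.550). Closed: final G1 returns to the first vertex.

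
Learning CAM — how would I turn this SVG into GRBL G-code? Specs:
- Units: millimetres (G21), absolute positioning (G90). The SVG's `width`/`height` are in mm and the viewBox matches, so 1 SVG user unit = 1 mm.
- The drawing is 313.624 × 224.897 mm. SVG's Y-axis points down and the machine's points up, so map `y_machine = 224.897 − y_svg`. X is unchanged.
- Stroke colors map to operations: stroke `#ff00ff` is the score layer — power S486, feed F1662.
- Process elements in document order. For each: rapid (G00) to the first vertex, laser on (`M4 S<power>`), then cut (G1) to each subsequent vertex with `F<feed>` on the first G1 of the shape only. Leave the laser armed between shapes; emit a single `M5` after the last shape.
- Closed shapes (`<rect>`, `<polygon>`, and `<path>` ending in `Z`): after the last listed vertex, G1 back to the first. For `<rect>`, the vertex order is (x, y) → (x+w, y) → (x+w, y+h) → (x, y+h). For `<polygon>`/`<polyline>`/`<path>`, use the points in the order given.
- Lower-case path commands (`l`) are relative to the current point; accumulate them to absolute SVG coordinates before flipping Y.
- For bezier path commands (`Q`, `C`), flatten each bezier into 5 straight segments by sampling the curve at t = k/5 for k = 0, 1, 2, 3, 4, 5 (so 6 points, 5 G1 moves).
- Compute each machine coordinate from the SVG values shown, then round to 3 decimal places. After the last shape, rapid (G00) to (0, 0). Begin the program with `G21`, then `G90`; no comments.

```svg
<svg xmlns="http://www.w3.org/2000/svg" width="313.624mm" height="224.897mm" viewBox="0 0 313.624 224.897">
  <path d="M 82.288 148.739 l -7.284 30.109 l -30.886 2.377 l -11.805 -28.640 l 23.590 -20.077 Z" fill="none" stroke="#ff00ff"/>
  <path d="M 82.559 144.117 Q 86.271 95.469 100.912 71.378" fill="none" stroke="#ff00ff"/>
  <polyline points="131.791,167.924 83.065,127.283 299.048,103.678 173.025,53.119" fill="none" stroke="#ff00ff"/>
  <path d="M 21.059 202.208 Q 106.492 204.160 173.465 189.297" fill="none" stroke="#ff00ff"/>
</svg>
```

G21
G90
G00 X82.288 Y76.158
M4 S486
G1 X75.004 Y46.049 F1662
G1 X44.118 Y43.672
G1 X32.313 Y72.312
G1 X55.903 Y92.389
G1 X82.288 Y76.158
G00 X82.559 Y80.780
M4 S486
G1 X84.481 Y99.257 F1662
G1 X87.277 Y115.769
G1 X90.948 Y130.317
G1 X95.493 Y142.900
G1 X100.912 Y153.519
G00 X131.791 Y56.973
M4 S486
G1 X83.065 Y97.614 F1662
G1 X299.048 Y121.219
G1 X173.025 Y171.778
G00 X21.059 Y22.689
M4 S486
G1 X54.494 Y22.581 F1662
G1 X86.452 Y23.818
G1 X116.933 Y26.400
G1 X145.937 Y30.327
G1 X173.465 Y35.600
M5
G00 X0.000 Y0.000

viewBox `0 0 313.624 224.897` with mm width/height → 1 unit = 1 mm. Flip: y_m = 224.897 − y_svg.

**Shape 1** — `<path>` regular polygon, stroke `#ff00ff` → score (S486, F1662). Machine vertices: (82.288,76.158) → (75.004,46.049) → (44.118,43.672) → (32.313,72.312) → (55.903,92.389) → (82.288,76.158). Closed: final G1 returns to the first vertex.

**Shape 2** — `<path>` quadratic bezier, stroke `#ff00ff` → score (S486, F1662). Control points (SVG): P0=(82.559,144.117), P1=(86.271,95.469), P2=(100.912,71.378); sampled at t=k/5. Machine vertices: (82.559,80.780) → (84.481,99.257) → (87.277,115.769) → (90.948,130.317) → (95.493,142.900) → (100.912,153.519). Open path.

**Shape 3** — `<polyline>` open polyline, stroke `#ff00ff` → score (S486, F1662). Machine vertices: (131.791,56.973) → (83.065,97.614) → (299.048,121.219) → (173.025,171.778). Open path.

**Shape 4** — `<path>` quadratic bezier, stroke `#ff00ff` → score (S486, F1662). Control points (SVG): P0=(21.059,202.208), P1=(106.492,204.160), P2=(173.465,189.297); sampled at t=k/5. Machine vertices: (21.059,22.689) → (54.494,22.581) → (86.452,23.818) → (116.933,26.400) → (145.937,30.327) → (173.465,35.600). Open path.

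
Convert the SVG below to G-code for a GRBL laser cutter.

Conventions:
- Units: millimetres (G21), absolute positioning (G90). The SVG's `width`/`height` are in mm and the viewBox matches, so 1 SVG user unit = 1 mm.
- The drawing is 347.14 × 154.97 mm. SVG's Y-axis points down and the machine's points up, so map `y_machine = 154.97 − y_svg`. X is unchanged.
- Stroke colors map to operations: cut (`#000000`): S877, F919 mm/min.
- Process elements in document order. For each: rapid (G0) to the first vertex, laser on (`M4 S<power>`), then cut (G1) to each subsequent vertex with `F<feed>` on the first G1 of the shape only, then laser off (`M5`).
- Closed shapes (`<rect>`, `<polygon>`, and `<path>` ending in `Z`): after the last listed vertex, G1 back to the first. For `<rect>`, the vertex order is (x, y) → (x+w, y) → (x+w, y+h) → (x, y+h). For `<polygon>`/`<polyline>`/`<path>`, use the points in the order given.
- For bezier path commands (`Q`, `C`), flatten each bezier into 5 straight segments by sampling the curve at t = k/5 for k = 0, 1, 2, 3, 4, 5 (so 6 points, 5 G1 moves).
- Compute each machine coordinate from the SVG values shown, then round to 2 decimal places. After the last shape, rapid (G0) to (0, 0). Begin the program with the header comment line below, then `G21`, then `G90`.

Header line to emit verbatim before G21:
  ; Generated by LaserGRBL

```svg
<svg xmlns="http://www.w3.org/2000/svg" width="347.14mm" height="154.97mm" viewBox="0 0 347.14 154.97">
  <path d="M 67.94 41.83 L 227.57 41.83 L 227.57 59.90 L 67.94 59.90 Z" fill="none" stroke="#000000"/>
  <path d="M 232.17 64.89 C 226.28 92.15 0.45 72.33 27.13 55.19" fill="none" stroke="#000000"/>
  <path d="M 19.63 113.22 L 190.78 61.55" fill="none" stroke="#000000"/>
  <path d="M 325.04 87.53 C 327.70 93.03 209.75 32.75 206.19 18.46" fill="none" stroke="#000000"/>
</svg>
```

; Generated by LaserGRBL
G21
G90
G0 X67.94 Y113.14
M4 S877
G1 X227.57 Y113.14 F919
G1 X227.57 Y95.07
G1 X67.94 Y95.07
G1 X67.94 Y113.14
M5
G0 X232.17 Y90.08
M4 S877
G1 X206.02 Y78.98 F919
G1 X149.77 Y76.78
G1 X86.08 Y81.11
G1 X37.64 Y89.57
G1 X27.13 Y99.78
M5
G0 X19.63 Y41.75
M4 S877
G1 X190.78 Y93.42 F919
M5
G0 X325.04 Y67.44
M4 S877
G1 X314.04 Y71.14 F919
G1 X285.38 Y85.26
G1 X250.33 Y104.44
G1 X220.17 Y123.31
G1 X206.19 Y136.51
M5
G0 X0.00 Y0.00

Since the viewBox matches the mm dimensions, user units are millimetres directly. The only transform is the Y-flip y_m = 154.97 − y_svg.

Shape 1 is a rectangle drawn with `<path>`. Its stroke #000000 means cut at S877, F919. After flipping Y the toolpath is (67.94,113.14) → (227.57,113.14) → (227.57,95.07) → (67.94,95.07) → (67.94,113.14), returning to the start.

Shape 2 is a cubic bezier drawn with `<path>`. Its stroke #000000 means cut at S877, F919. After flipping Y the toolpath is (232.17,90.08) → (206.02,78.98) → (149.77,76.78) → (86.08,81.11) → (37.64,89.57) → (27.13,99.78).

Shape 3 is a line segment drawn with `<path>`. Its stroke #000000 means cut at S877, F919. After flipping Y the toolpath is (19.63,41.75) → (190.78,93.42).

Shape 4 is a cubic bezier drawn with `<path>`. Its stroke #000000 means cut at S877, F919. After flipping Y the toolpath is (325.04,67.44) → (314.04,71.14) → (285.38,85.26) → (250.33,104.44) → (220.17,123.31) → (206.19,136.51).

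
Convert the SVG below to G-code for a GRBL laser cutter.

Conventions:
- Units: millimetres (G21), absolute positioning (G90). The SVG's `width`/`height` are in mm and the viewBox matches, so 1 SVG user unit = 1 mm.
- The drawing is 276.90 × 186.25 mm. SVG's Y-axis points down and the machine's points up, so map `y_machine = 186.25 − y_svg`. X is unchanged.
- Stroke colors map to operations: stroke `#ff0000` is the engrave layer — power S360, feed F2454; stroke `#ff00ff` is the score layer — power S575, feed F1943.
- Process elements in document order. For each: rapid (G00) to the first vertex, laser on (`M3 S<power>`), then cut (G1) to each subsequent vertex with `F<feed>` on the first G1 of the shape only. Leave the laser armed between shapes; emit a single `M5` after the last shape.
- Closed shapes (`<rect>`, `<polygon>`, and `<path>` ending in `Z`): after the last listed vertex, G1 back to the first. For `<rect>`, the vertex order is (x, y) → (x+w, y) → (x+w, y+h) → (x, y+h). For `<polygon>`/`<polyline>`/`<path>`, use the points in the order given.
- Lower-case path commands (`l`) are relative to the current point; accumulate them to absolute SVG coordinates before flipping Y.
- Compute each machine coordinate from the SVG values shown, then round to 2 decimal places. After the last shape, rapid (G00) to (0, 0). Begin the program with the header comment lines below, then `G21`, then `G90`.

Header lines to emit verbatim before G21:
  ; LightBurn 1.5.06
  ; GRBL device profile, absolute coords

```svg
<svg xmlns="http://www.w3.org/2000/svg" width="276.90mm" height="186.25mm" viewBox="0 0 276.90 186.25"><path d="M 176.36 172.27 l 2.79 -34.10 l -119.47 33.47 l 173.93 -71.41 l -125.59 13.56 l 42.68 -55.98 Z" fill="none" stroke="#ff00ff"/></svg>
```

viewBox `0 0 276.90 186.25` with mm width/height → 1 unit = 1 mm. Flip: y_m = 186.25 − y_svg.

**Shape 1** — `<path>` closed polygon, stroke `#ff00ff` → score (S575, F1943). Machine vertices: (176.36,13.98) → (179.15,48.08) → (59.68,14.61) → (233.61,86.02) → (108.02,72.46) → (150.70,128.44) → (176.36,13.98). Closed: final G1 returns to the first vertex.

; LightBurn 1.5.06
; GRBL device profile, absolute coords
G21
G90
G00 X176.36 Y13.98
M3 S575
G1 X179.15 Y48.08 F1943
G1 X59.68 Y14.61
G1 X233.61 Y86.02
G1 X108.02 Y72.46
G1 X150.70 Y128.44
G1 X176.36 Y13.98
M5
G00 X0.00 Y0.00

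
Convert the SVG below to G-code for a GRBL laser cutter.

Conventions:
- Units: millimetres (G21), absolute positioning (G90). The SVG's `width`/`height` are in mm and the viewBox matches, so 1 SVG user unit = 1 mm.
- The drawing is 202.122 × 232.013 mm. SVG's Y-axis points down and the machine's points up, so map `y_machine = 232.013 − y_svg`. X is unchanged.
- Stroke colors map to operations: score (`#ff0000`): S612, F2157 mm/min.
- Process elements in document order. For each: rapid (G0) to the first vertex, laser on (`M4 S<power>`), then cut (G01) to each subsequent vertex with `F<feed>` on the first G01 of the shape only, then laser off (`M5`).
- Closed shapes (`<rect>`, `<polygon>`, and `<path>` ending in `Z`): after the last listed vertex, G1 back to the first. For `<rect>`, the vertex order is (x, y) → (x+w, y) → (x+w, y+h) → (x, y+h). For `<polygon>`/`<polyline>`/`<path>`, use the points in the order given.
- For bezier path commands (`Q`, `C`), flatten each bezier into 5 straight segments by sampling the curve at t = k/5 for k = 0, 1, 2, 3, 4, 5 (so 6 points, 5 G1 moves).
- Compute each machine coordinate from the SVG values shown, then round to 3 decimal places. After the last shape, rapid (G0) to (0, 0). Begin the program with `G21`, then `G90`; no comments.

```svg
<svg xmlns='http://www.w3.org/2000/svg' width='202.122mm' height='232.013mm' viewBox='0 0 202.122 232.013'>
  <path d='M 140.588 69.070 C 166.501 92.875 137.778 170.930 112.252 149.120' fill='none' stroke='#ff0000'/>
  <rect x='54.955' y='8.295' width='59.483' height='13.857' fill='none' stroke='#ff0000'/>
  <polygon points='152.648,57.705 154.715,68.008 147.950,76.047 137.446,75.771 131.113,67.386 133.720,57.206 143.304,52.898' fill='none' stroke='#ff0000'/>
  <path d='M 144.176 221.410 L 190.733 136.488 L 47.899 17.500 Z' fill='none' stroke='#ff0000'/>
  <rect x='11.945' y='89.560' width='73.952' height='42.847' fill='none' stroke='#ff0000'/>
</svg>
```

viewBox `0 0 202.122 232.013` with mm width/height → 1 unit = 1 mm. Flip: y_m = 232.013 − y_svg.

**Shape 1** — `<path>` cubic bezier, stroke `#ff0000` → score (S612, F2157). Control points (SVG): P0=(140.588,69.070), P1=(166.501,92.875), P2=(137.778,170.930), P3=(112.252,149.120); sampled at t=k/5. Machine vertices: (140.588,162.943) → (150.042,143.383) → (149.160,118.200) → (140.716,94.793) → (127.489,80.558) → (112.252,82.893). Open path.

**Shape 2** — `<rect>` rectangle, stroke `#ff0000` → score (S612, F2157). Machine vertices: (54.955,223.718) → (114.438,223.718) → (114.438,209.861) → (54.955,209.861) → (54.955,223.718). Closed: final G1 returns to the first vertex.

**Shape 3** — `<polygon>` regular polygon, stroke `#ff0000` → score (S612, F2157). Machine vertices: (152.648,174.308) → (154.715,164.005) → (147.950,155.966) → (137.446,156.242) → (131.113,164.627) → (133.720,174.807) → (143.304,179.115) → (152.648,174.308). Closed: final G1 returns to the first vertex.

**Shape 4** — `<path>` closed polygon, stroke `#ff0000` → score (S612, F2157). Machine vertices: (144.176,10.603) → (190.733,95.525) → (47.899,214.513) → (144.176,10.603). Closed: final G1 returns to the first vertex.

**Shape 5** — `<rect>` rectangle, stroke `#ff0000` → score (S612, F2157). Machine vertices: (11.945,142.453) → (85.897,142.453) → (85.897,99.606) → (11.945,99.606) → (11.945,142.453). Closed: final G1 returns to the first vertex.

G21
G90
G0 X140.588 Y162.943
M4 S612
G01 X150.042 Y143.383 F2157
G01 X149.160 Y118.200
G01 X140.716 Y94.793
G01 X127.489 Y80.558
G01 X112.252 Y82.893
M5
G0 X54.955 Y223.718
M4 S612
G01 X114.438 Y223.718 F2157
G01 X114.438 Y209.861
G01 X54.955 Y209.861
G01 X54.955 Y223.718
M5
G0 X152.648 Y174.308
M4 S612
G01 X154.715 Y164.005 F2157
G01 X147.950 Y155.966
G01 X137.446 Y156.242
G01 X131.113 Y164.627
G01 X133.720 Y174.807
G01 X143.304 Y179.115
G01 X152.648 Y174.308
M5
G0 X144.176 Y10.603
M4 S612
G01 X190.733 Y95.525 F2157
G01 X47.899 Y214.513
G01 X144.176 Y10.603
M5
G0 X11.945 Y142.453
M4 S612
G01 X85.897 Y142.453 F2157
G01 X85.897 Y99.606
G01 X11.945 Y99.606
G01 X11.945 Y142.453
M5
G0 X0.000 Y0.000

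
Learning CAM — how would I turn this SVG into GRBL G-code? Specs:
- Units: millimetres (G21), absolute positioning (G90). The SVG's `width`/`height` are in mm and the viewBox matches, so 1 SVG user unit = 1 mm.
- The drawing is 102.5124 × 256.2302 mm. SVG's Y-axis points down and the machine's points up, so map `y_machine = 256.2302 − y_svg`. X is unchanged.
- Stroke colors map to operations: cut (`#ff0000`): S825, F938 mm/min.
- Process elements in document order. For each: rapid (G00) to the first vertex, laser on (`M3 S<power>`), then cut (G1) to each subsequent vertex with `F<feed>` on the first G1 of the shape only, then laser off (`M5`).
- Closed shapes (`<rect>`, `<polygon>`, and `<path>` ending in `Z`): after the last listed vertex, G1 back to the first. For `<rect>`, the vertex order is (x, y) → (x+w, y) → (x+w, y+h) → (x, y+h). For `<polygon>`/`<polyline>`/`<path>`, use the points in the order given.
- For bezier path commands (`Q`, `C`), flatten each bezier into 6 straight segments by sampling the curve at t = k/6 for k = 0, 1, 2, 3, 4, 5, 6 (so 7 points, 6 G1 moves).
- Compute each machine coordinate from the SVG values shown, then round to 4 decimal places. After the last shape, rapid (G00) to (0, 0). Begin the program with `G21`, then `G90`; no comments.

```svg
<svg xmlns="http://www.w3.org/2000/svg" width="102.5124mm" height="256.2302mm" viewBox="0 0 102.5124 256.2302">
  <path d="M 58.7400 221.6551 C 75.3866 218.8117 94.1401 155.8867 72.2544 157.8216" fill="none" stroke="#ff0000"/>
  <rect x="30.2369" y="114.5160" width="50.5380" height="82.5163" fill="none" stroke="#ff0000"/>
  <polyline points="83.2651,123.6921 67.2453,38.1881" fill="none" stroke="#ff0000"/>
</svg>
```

G21
G90
G00 X58.7400 Y34.5751
M3 S825
G1 X67.0410 Y40.4252 F938
G1 X74.5057 Y52.8182
G1 X79.9468 Y68.2837
G1 X82.1769 Y83.3510
G1 X80.0085 Y94.5495
G1 X72.2544 Y98.4086
M5
G00 X30.2369 Y141.7142
M3 S825
G1 X80.7749 Y141.7142 F938
G1 X80.7749 Y59.1979
G1 X30.2369 Y59.1979
G1 X30.2369 Y141.7142
M5
G00 X83.2651 Y132.5381
M3 S825
G1 X67.2453 Y218.0421 F938
M5
G00 X0.0000 Y0.0000

Since the viewBox matches the mm dimensions, user units are millimetres directly. The only transform is the Y-flip y_m = 256.2302 − y_svg.

Shape 1 is a cubic bezier drawn with `<path>`. Its stroke #ff0000 means cut at S825, F938. After flipping Y the toolpath is (58.7400,34.5751) → (67.0410,40.4252) → (74.5057,52.8182) → (79.9468,68.2837) → (82.1769,83.3510) → (80.0085,94.5495) → (72.2544,98.4086).

Shape 2 is a rectangle drawn with `<rect>`. Its stroke #ff0000 means cut at S825, F938. After flipping Y the toolpath is (30.2369,141.7142) → (80.7749,141.7142) → (80.7749,59.1979) → (30.2369,59.1979) → (30.2369,141.7142), returning to the start.

Shape 3 is a line segment drawn with `<polyline>`. Its stroke #ff0000 means cut at S825, F938. After flipping Y the toolpath is (83.2651,132.5381) → (67.2453,218.0421).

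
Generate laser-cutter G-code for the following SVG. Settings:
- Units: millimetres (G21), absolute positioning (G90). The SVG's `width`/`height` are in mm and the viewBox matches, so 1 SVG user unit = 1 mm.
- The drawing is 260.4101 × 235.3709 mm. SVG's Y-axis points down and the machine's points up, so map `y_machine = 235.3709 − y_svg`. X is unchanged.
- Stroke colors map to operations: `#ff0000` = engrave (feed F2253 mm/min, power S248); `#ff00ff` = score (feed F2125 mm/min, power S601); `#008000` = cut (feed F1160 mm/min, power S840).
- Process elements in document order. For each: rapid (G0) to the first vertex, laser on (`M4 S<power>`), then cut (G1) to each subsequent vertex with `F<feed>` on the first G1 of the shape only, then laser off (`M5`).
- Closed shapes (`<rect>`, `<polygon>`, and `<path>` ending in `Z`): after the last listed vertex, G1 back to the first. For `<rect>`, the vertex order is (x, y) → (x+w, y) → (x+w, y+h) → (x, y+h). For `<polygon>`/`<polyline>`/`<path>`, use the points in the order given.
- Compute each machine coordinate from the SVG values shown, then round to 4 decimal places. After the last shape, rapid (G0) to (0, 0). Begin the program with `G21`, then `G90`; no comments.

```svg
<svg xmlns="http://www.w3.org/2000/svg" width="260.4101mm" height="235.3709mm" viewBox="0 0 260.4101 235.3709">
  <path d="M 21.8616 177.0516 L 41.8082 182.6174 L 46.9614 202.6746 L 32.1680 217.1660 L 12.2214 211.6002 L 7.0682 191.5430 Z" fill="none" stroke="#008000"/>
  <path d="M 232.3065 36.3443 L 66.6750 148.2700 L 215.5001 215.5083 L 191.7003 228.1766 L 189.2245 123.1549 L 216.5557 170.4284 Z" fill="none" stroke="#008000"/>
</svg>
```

G21
G90
G0 X21.8616 Y58.3193
M4 S840
G1 X41.8082 Y52.7535 F1160
G1 X46.9614 Y32.6963
G1 X32.1680 Y18.2049
G1 X12.2214 Y23.7707
G1 X7.0682 Y43.8279
G1 X21.8616 Y58.3193
M5
G0 X232.3065 Y199.0266
M4 S840
G1 X66.6750 Y87.1009 F1160
G1 X215.5001 Y19.8626
G1 X191.7003 Y7.1943
G1 X189.2245 Y112.2160
G1 X216.5557 Y64.9425
G1 X232.3065 Y199.0266
M5
G0 X0.0000 Y0.0000

Since the viewBox matches the mm dimensions, user units are millimetres directly. The only transform is the Y-flip y_m = 235.3709 − y_svg.

Shape 1 is a regular polygon drawn with `<path>`. Its stroke #008000 means cut at S840, F1160. After flipping Y the toolpath is (21.8616,58.3193) → (41.8082,52.7535) → (46.9614,32.6963) → (32.1680,18.2049) → (12.2214,23.7707) → (7.0682,43.8279) → (21.8616,58.3193), returning to the start.

Shape 2 is a closed polygon drawn with `<path>`. Its stroke #008000 means cut at S840, F1160. After flipping Y the toolpath is (232.3065,199.0266) → (66.6750,87.1009) → (215.5001,19.8626) → (191.7003,7.1943) → (189.2245,112.2160) → (216.5557,64.9425) → (232.3065,199.0266), returning to the start.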